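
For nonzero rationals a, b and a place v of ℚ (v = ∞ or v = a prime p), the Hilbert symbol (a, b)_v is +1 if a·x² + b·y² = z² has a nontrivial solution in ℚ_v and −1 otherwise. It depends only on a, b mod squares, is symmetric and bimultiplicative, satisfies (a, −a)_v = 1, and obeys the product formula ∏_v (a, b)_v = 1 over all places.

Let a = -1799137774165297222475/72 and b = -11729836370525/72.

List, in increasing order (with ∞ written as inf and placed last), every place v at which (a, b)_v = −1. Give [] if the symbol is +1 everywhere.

Mod squares: a ≡ -6118, b ≡ -100282. Check v ∈ {∞, 2, 3, 5, 7, 13, 19, 23, 29}.
v=∞: -6118 < 0 and -100282 < 0  ⇒  (a,b)_∞ = -1.
v=23: a=23^3·(≡22), b=23^2·(≡14) mod 23; (22|23)=-1, (14|23)=-1; (−1)^{3·2·11}·(-1)^2·(-1)^3 = -1.
v=5: a=5^2·(≡3), b=5^2·(≡2) mod 5; (3|5)=-1, (2|5)=-1; (−1)^{2·2·2}·(-1)^2·(-1)^2 = +1.
v=7: a=7^5·(≡1), b=7^3·(≡6) mod 7; (1|7)=+1, (6|7)=-1; (−1)^{5·3·3}·(+1)^3·(-1)^5 = +1.
v=2: v_2(a)=-3, v_2(b)=-3; units ≡ 5, 3 (mod 8); ε·ε+αω+βω = 0·1+-3·1+-3·1 ≡ 0  ⇒  (a,b)_2 = +1.
v=19: a=19^5·(≡4), b=19^3·(≡4) mod 19; (4|19)=+1, (4|19)=+1; (−1)^{5·3·9}·(+1)^3·(+1)^5 = -1.
v=29: a=29^2·(≡5), b=29^1·(≡22) mod 29; (5|29)=+1, (22|29)=+1; (−1)^{2·1·14}·(+1)^1·(+1)^2 = +1.
v=3: a=3^-2·(≡2), b=3^-2·(≡2) mod 3; (2|3)=-1, (2|3)=-1; (−1)^{-2·-2·1}·(-1)^-2·(-1)^-2 = +1.
v=13: a=13^2·(≡7), b=13^1·(≡2) mod 13; (7|13)=-1, (2|13)=-1; (−1)^{2·1·6}·(-1)^1·(-1)^2 = -1.
(-6118, -100282 / ℚ) ramifies at {13, 19, 23, ∞}: a division algebra.

[13, 19, 23, inf]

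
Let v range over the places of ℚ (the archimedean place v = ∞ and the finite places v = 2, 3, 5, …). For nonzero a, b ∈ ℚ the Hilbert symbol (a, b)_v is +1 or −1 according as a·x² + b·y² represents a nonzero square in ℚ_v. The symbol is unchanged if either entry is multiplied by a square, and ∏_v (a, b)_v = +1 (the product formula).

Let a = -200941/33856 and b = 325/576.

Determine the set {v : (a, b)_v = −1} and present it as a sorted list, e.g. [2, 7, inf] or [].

[13, 41]

Mod squares: a ≡ -1189, b ≡ 13. Check v ∈ {∞, 2, 3, 5, 13, 23, 29, 41}.
v=∞: -1189 < 0 and 13 > 0  ⇒  (a,b)_∞ = +1.
v=41: a=41^1·(≡35), b=41^0·(≡19) mod 41; (35|41)=-1, (19|41)=-1; (−1)^{1·0·20}·(-1)^0·(-1)^1 = -1.
v=13: a=13^2·(≡5), b=13^1·(≡3) mod 13; (5|13)=-1, (3|13)=+1; (−1)^{2·1·6}·(-1)^1·(+1)^2 = -1.
v=3: a=3^0·(≡2), b=3^-2·(≡1) mod 3; (2|3)=-1, (1|3)=+1; (−1)^{0·-2·1}·(-1)^-2·(+1)^0 = +1.
v=5: a=5^0·(≡4), b=5^2·(≡3) mod 5; (4|5)=+1, (3|5)=-1; (−1)^{0·2·2}·(+1)^2·(-1)^0 = +1.
v=23: a=23^-2·(≡21), b=23^0·(≡3) mod 23; (21|23)=-1, (3|23)=+1; (−1)^{-2·0·11}·(-1)^0·(+1)^-2 = +1.
v=2: v_2(a)=-6, v_2(b)=-6; units ≡ 3, 5 (mod 8); ε·ε+αω+βω = 1·0+-6·1+-6·1 ≡ 0  ⇒  (a,b)_2 = +1.
v=29: a=29^1·(≡18), b=29^0·(≡13) mod 29; (18|29)=-1, (13|29)=+1; (−1)^{1·0·14}·(-1)^0·(+1)^1 = +1.
Ram(-1189, 13) = {13, 41}; no ℚ_13-point on the conic.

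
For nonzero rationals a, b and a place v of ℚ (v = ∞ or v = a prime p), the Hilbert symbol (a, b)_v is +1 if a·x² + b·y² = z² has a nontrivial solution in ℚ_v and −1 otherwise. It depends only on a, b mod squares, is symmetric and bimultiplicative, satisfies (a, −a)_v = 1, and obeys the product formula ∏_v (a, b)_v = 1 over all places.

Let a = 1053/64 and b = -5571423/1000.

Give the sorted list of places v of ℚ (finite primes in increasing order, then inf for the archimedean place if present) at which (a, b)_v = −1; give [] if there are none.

(a, b) ≡ (13, -4070) mod (ℚ^×)²; places V = {2, 3, 5, 11, 13, 37, ∞}.
(a,b)_3: α=4, u≡1; β=4, v≡1 (mod 3); (1|3)=+1, (1|3)=+1; sign (−1)^0·+1^4·+1^4 = +1.
(a,b)_∞: sgn(13)=+, sgn(-4070)=−, so +1.
(a,b)_13: α=1, u≡10; β=2, v≡12 (mod 13); (10|13)=+1, (12|13)=+1; sign (−1)^0·+1^2·+1^1 = +1.
(a,b)_11: α=0, u≡7; β=1, v≡9 (mod 11); (7|11)=-1, (9|11)=+1; sign (−1)^0·-1^1·+1^0 = -1.
(a,b)_5: α=0, u≡2; β=-3, v≡4 (mod 5); (2|5)=-1, (4|5)=+1; sign (−1)^0·-1^-3·+1^0 = -1.
(a,b)_37: α=0, u≡2; β=1, v≡11 (mod 37); (2|37)=-1, (11|37)=+1; sign (−1)^0·-1^1·+1^0 = -1.
(a,b)_2: α=-6, β=-3; u≡5, v≡5 (mod 8); ε(u)ε(v)=0·0, αω(v)=-6·1, βω(u)=-3·1; sum ≡ 1  ⇒  -1.
(13, -4070 / ℚ) ramifies at {2, 5, 11, 37}: a division algebra.

[2, 5, 11, 37]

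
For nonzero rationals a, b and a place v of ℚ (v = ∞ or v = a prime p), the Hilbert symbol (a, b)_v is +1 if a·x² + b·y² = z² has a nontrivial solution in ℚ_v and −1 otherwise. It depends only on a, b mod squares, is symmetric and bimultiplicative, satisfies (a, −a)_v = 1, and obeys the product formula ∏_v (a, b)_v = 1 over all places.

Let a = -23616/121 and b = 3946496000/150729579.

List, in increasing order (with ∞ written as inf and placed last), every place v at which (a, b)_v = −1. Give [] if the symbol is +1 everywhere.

[13, 41]

Mod squares: a ≡ -41, b ≡ 876785. Check v ∈ {∞, 2, 3, 5, 7, 11, 13, 41, 47}.
v=47: a=47^0·(≡34), b=47^1·(≡10) mod 47; (34|47)=+1, (10|47)=-1; (−1)^{0·1·23}·(+1)^1·(-1)^0 = +1.
v=7: a=7^0·(≡1), b=7^-1·(≡1) mod 7; (1|7)=+1, (1|7)=+1; (−1)^{0·-1·3}·(+1)^-1·(+1)^0 = +1.
v=13: a=13^0·(≡11), b=13^-3·(≡3) mod 13; (11|13)=-1, (3|13)=+1; (−1)^{0·-3·6}·(-1)^-3·(+1)^0 = -1.
v=2: v_2(a)=6, v_2(b)=14; units ≡ 7, 1 (mod 8); ε·ε+αω+βω = 1·0+6·0+14·0 ≡ 0  ⇒  (a,b)_2 = +1.
v=11: a=11^-2·(≡1), b=11^-2·(≡10) mod 11; (1|11)=+1, (10|11)=-1; (−1)^{-2·-2·5}·(+1)^-2·(-1)^-2 = +1.
v=∞: -41 < 0 and 876785 > 0  ⇒  (a,b)_∞ = +1.
v=3: a=3^2·(≡1), b=3^-4·(≡2) mod 3; (1|3)=+1, (2|3)=-1; (−1)^{2·-4·1}·(+1)^-4·(-1)^2 = +1.
v=41: a=41^1·(≡1), b=41^1·(≡17) mod 41; (1|41)=+1, (17|41)=-1; (−1)^{1·1·20}·(+1)^1·(-1)^1 = -1.
v=5: a=5^0·(≡4), b=5^3·(≡2) mod 5; (4|5)=+1, (2|5)=-1; (−1)^{0·3·2}·(+1)^3·(-1)^0 = +1.
Ram(-41, 876785) = {13, 41}; no ℚ_13-point on the conic.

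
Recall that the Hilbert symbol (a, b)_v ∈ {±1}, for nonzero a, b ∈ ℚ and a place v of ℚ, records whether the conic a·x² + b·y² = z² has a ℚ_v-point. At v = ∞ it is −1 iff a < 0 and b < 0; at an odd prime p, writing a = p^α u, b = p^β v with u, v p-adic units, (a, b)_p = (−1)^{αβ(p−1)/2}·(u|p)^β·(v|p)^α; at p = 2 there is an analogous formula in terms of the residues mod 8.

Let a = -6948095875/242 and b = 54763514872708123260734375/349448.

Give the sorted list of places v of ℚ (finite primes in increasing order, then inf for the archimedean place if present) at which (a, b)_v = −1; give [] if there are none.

(a, b) ≡ (-11343830, 2268766) mod (ℚ^×)²; places V = {2, 5, 7, 11, 19, 23, 31, 37, 43, ∞}.
(a,b)_∞: sgn(-11343830)=−, sgn(2268766)=+, so +1.
(a,b)_19: α=0, u≡6; β=-2, v≡8 (mod 19); (6|19)=+1, (8|19)=-1; sign (−1)^0·+1^-2·-1^0 = +1.
(a,b)_2: α=-1, β=-3; u≡5, v≡7 (mod 8); ε(u)ε(v)=0·1, αω(v)=-1·0, βω(u)=-3·1; sum ≡ 1  ⇒  -1.
(a,b)_31: α=1, u≡8; β=3, v≡12 (mod 31); (8|31)=+1, (12|31)=-1; sign (−1)^1·+1^3·-1^1 = +1.
(a,b)_7: α=2, u≡3; β=4, v≡6 (mod 7); (3|7)=-1, (6|7)=-1; sign (−1)^0·-1^4·-1^2 = +1.
(a,b)_11: α=-2, u≡8; β=-2, v≡4 (mod 11); (8|11)=-1, (4|11)=+1; sign (−1)^0·-1^-2·+1^-2 = +1.
(a,b)_5: α=3, u≡4; β=6, v≡4 (mod 5); (4|5)=+1, (4|5)=+1; sign (−1)^0·+1^6·+1^3 = +1.
(a,b)_23: α=1, u≡12; β=3, v≡13 (mod 23); (12|23)=+1, (13|23)=+1; sign (−1)^1·+1^3·+1^1 = -1.
(a,b)_43: α=1, u≡10; β=3, v≡11 (mod 43); (10|43)=+1, (11|43)=+1; sign (−1)^1·+1^3·+1^1 = -1.
(a,b)_37: α=1, u≡14; β=3, v≡28 (mod 37); (14|37)=-1, (28|37)=+1; sign (−1)^0·-1^3·+1^1 = -1.
(-11343830, 2268766 / ℚ) ramifies at {2, 23, 37, 43}: a division algebra.

[2, 23, 37, 43]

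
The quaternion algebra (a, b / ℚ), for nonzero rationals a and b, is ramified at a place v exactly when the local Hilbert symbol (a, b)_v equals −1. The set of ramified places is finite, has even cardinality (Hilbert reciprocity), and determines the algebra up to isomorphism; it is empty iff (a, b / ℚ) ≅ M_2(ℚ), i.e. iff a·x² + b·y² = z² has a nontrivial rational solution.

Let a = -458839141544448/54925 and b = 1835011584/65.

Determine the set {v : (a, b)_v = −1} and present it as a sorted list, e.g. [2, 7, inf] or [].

[3, 7]

Mod squares: a ≡ -3354, b ≡ 117390. Check v ∈ {∞, 2, 3, 5, 7, 13, 43}.
v=5: a=5^-2·(≡1), b=5^-1·(≡3) mod 5; (1|5)=+1, (3|5)=-1; (−1)^{-2·-1·2}·(+1)^-1·(-1)^-2 = +1.
v=13: a=13^-3·(≡2), b=13^-1·(≡11) mod 13; (2|13)=-1, (11|13)=-1; (−1)^{-3·-1·6}·(-1)^-1·(-1)^-3 = +1.
v=7: a=7^6·(≡3), b=7^3·(≡6) mod 7; (3|7)=-1, (6|7)=-1; (−1)^{6·3·3}·(-1)^3·(-1)^6 = -1.
v=43: a=43^1·(≡27), b=43^1·(≡9) mod 43; (27|43)=-1, (9|43)=+1; (−1)^{1·1·21}·(-1)^1·(+1)^1 = +1.
v=3: a=3^11·(≡1), b=3^5·(≡1) mod 3; (1|3)=+1, (1|3)=+1; (−1)^{11·5·1}·(+1)^5·(+1)^11 = -1.
v=∞: -3354 < 0 and 117390 > 0  ⇒  (a,b)_∞ = +1.
v=2: v_2(a)=9, v_2(b)=9; units ≡ 3, 7 (mod 8); ε·ε+αω+βω = 1·1+9·0+9·1 ≡ 0  ⇒  (a,b)_2 = +1.
|Ram(-3354, 117390)| = 2, even; anisotropic at {3, 7}.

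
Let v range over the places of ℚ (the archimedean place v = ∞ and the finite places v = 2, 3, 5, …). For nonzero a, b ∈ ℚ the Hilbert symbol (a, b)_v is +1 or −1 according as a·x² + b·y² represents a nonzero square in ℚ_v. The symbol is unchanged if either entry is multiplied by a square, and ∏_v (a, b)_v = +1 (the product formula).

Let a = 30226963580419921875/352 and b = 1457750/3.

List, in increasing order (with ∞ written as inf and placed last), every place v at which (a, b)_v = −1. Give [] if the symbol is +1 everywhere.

[3, 7, 11, 17]

Mod squares: a ≡ 770, b ≡ 3570. Check v ∈ {∞, 2, 3, 5, 7, 11, 17}.
v=∞: 770 > 0 and 3570 > 0  ⇒  (a,b)_∞ = +1.
v=17: a=17^4·(≡14), b=17^1·(≡12) mod 17; (14|17)=-1, (12|17)=-1; (−1)^{4·1·8}·(-1)^1·(-1)^4 = -1.
v=5: a=5^11·(≡1), b=5^3·(≡4) mod 5; (1|5)=+1, (4|5)=+1; (−1)^{11·3·2}·(+1)^3·(+1)^11 = +1.
v=3: a=3^2·(≡2), b=3^-1·(≡2) mod 3; (2|3)=-1, (2|3)=-1; (−1)^{2·-1·1}·(-1)^-1·(-1)^2 = -1.
v=11: a=11^-1·(≡1), b=11^0·(≡10) mod 11; (1|11)=+1, (10|11)=-1; (−1)^{-1·0·5}·(+1)^0·(-1)^-1 = -1.
v=7: a=7^7·(≡5), b=7^3·(≡5) mod 7; (5|7)=-1, (5|7)=-1; (−1)^{7·3·3}·(-1)^3·(-1)^7 = -1.
v=2: v_2(a)=-5, v_2(b)=1; units ≡ 1, 1 (mod 8); ε·ε+αω+βω = 0·0+-5·0+1·0 ≡ 0  ⇒  (a,b)_2 = +1.
Ram(770, 3570) = {3, 7, 11, 17}; no ℚ_3-point on the conic.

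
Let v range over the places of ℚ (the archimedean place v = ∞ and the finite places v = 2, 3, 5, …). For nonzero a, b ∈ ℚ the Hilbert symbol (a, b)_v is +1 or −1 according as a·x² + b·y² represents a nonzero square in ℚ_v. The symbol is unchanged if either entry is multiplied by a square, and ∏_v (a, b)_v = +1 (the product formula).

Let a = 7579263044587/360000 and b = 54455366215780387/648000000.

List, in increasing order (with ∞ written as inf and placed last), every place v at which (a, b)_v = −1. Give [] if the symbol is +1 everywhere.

[31, 37]

Mod squares: a ≡ 1147, b ≡ 806. Check v ∈ {∞, 2, 3, 5, 11, 13, 31, 37}.
v=∞: 1147 > 0 and 806 > 0  ⇒  (a,b)_∞ = +1.
v=3: a=3^-2·(≡1), b=3^-4·(≡2) mod 3; (1|3)=+1, (2|3)=-1; (−1)^{-2·-4·1}·(+1)^-4·(-1)^-2 = +1.
v=11: a=11^0·(≡1), b=11^2·(≡5) mod 11; (1|11)=+1, (5|11)=+1; (−1)^{0·2·5}·(+1)^2·(+1)^0 = +1.
v=31: a=31^1·(≡26), b=31^1·(≡26) mod 31; (26|31)=-1, (26|31)=-1; (−1)^{1·1·15}·(-1)^1·(-1)^1 = -1.
v=37: a=37^3·(≡14), b=37^2·(≡20) mod 37; (14|37)=-1, (20|37)=-1; (−1)^{3·2·18}·(-1)^2·(-1)^3 = -1.
v=2: v_2(a)=-6, v_2(b)=-9; units ≡ 3, 3 (mod 8); ε·ε+αω+βω = 1·1+-6·1+-9·1 ≡ 0  ⇒  (a,b)_2 = +1.
v=13: a=13^6·(≡3), b=13^9·(≡12) mod 13; (3|13)=+1, (12|13)=+1; (−1)^{6·9·6}·(+1)^9·(+1)^6 = +1.
v=5: a=5^-4·(≡2), b=5^-6·(≡1) mod 5; (2|5)=-1, (1|5)=+1; (−1)^{-4·-6·2}·(-1)^-6·(+1)^-4 = +1.
Ram(1147, 806) = {31, 37}; no ℚ_31-point on the conic.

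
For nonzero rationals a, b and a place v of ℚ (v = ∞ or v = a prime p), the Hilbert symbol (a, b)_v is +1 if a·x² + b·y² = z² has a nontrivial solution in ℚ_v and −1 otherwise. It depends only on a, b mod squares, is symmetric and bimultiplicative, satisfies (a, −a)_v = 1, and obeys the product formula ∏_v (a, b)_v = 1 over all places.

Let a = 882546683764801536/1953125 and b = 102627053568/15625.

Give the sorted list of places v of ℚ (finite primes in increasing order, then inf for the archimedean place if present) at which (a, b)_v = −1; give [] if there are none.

(a, b) ≡ (6630, 57) mod (ℚ^×)²; places V = {2, 3, 5, 13, 17, 19, ∞}.
(a,b)_∞: sgn(6630)=+, sgn(57)=+, so +1.
(a,b)_17: α=3, u≡1; β=2, v≡10 (mod 17); (1|17)=+1, (10|17)=-1; sign (−1)^0·+1^2·-1^3 = -1.
(a,b)_19: α=2, u≡10; β=1, v≡8 (mod 19); (10|19)=-1, (8|19)=-1; sign (−1)^0·-1^1·-1^2 = -1.
(a,b)_3: α=3, u≡2; β=3, v≡1 (mod 3); (2|3)=-1, (1|3)=+1; sign (−1)^1·-1^3·+1^3 = +1.
(a,b)_2: α=23, β=12; u≡3, v≡1 (mod 8); ε(u)ε(v)=1·0, αω(v)=23·0, βω(u)=12·1; sum ≡ 0  ⇒  +1.
(a,b)_5: α=-9, u≡1; β=-6, v≡3 (mod 5); (1|5)=+1, (3|5)=-1; sign (−1)^0·+1^-6·-1^-9 = -1.
(a,b)_13: α=3, u≡12; β=2, v≡8 (mod 13); (12|13)=+1, (8|13)=-1; sign (−1)^0·+1^2·-1^3 = -1.
|Ram(6630, 57)| = 4, even; anisotropic at {5, 13, 17, 19}.

[5, 13, 17, 19]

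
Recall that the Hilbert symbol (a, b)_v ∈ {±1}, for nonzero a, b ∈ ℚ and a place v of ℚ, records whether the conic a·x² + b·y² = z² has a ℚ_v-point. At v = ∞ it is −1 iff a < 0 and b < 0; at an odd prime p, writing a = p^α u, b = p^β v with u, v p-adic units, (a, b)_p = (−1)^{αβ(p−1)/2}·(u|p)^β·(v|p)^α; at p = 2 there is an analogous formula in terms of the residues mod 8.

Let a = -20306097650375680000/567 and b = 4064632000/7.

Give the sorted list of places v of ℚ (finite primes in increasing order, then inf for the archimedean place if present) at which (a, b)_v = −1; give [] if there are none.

(a, b) ≡ (-154, 146965) mod (ℚ^×)²; places V = {2, 3, 5, 7, 11, 13, 17, 19, ∞}.
(a,b)_3: α=-4, u≡2; β=0, v≡1 (mod 3); (2|3)=-1, (1|3)=+1; sign (−1)^0·-1^0·+1^-4 = +1.
(a,b)_5: α=4, u≡1; β=3, v≡3 (mod 5); (1|5)=+1, (3|5)=-1; sign (−1)^0·+1^3·-1^4 = +1.
(a,b)_19: α=2, u≡6; β=1, v≡12 (mod 19); (6|19)=+1, (12|19)=-1; sign (−1)^0·+1^1·-1^2 = +1.
(a,b)_2: α=13, β=6; u≡3, v≡5 (mod 8); ε(u)ε(v)=1·0, αω(v)=13·1, βω(u)=6·1; sum ≡ 1  ⇒  -1.
(a,b)_11: α=3, u≡8; β=2, v≡5 (mod 11); (8|11)=-1, (5|11)=+1; sign (−1)^0·-1^2·+1^3 = +1.
(a,b)_13: α=4, u≡8; β=1, v≡11 (mod 13); (8|13)=-1, (11|13)=-1; sign (−1)^0·-1^1·-1^4 = -1.
(a,b)_17: α=2, u≡13; β=1, v≡16 (mod 17); (13|17)=+1, (16|17)=+1; sign (−1)^0·+1^1·+1^2 = +1.
(a,b)_∞: sgn(-154)=−, sgn(146965)=+, so +1.
(a,b)_7: α=-1, u≡6; β=-1, v≡2 (mod 7); (6|7)=-1, (2|7)=+1; sign (−1)^1·-1^-1·+1^-1 = +1.
|Ram(-154, 146965)| = 2, even; anisotropic at {2, 13}.

[2, 13]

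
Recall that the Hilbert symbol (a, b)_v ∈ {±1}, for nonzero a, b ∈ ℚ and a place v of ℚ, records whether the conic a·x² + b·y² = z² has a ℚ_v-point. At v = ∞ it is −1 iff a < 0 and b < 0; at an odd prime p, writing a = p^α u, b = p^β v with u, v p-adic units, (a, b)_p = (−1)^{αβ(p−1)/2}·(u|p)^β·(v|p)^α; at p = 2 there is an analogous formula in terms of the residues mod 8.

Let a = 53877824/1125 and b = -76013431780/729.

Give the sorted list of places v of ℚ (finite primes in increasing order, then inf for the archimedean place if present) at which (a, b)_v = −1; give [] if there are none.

(a, b) ≡ (5005, -1105) mod (ℚ^×)²; places V = {2, 3, 5, 7, 11, 13, 17, 29, ∞}.
(a,b)_13: α=1, u≡5; β=3, v≡6 (mod 13); (5|13)=-1, (6|13)=-1; sign (−1)^0·-1^3·-1^1 = +1.
(a,b)_5: α=-3, u≡1; β=1, v≡1 (mod 5); (1|5)=+1, (1|5)=+1; sign (−1)^0·+1^1·+1^-3 = +1.
(a,b)_29: α=2, u≡14; β=2, v≡17 (mod 29); (14|29)=-1, (17|29)=-1; sign (−1)^0·-1^2·-1^2 = +1.
(a,b)_∞: sgn(5005)=+, sgn(-1105)=−, so +1.
(a,b)_11: α=1, u≡1; β=2, v≡6 (mod 11); (1|11)=+1, (6|11)=-1; sign (−1)^0·+1^2·-1^1 = -1.
(a,b)_7: α=1, u≡2; β=0, v≡1 (mod 7); (2|7)=+1, (1|7)=+1; sign (−1)^0·+1^0·+1^1 = +1.
(a,b)_17: α=0, u≡10; β=1, v≡11 (mod 17); (10|17)=-1, (11|17)=-1; sign (−1)^0·-1^1·-1^0 = -1.
(a,b)_2: α=6, β=2; u≡5, v≡7 (mod 8); ε(u)ε(v)=0·1, αω(v)=6·0, βω(u)=2·1; sum ≡ 0  ⇒  +1.
(a,b)_3: α=-2, u≡1; β=-6, v≡2 (mod 3); (1|3)=+1, (2|3)=-1; sign (−1)^0·+1^-6·-1^-2 = +1.
|Ram(5005, -1105)| = 2, even; anisotropic at {11, 17}.

[11, 17]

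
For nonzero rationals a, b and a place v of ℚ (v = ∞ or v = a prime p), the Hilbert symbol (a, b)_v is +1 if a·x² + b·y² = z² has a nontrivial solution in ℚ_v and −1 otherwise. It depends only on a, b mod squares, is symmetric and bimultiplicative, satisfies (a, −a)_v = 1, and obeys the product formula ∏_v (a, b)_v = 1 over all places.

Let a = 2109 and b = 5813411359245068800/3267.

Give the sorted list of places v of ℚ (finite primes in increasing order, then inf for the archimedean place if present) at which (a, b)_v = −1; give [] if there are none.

Mod squares: a ≡ 2109, b ≡ 69694014. Check v ∈ {∞, 2, 3, 5, 11, 13, 19, 31, 37, 41}.
v=13: a=13^0·(≡3), b=13^5·(≡2) mod 13; (3|13)=+1, (2|13)=-1; (−1)^{0·5·6}·(+1)^5·(-1)^0 = +1.
v=3: a=3^1·(≡1), b=3^-3·(≡1) mod 3; (1|3)=+1, (1|3)=+1; (−1)^{1·-3·1}·(+1)^-3·(+1)^1 = -1.
v=11: a=11^0·(≡8), b=11^-2·(≡9) mod 11; (8|11)=-1, (9|11)=+1; (−1)^{0·-2·5}·(-1)^-2·(+1)^0 = +1.
v=∞: 2109 > 0 and 69694014 > 0  ⇒  (a,b)_∞ = +1.
v=5: a=5^0·(≡4), b=5^2·(≡1) mod 5; (4|5)=+1, (1|5)=+1; (−1)^{0·2·2}·(+1)^2·(+1)^0 = +1.
v=31: a=31^0·(≡1), b=31^1·(≡6) mod 31; (1|31)=+1, (6|31)=-1; (−1)^{0·1·15}·(+1)^1·(-1)^0 = +1.
v=41: a=41^0·(≡18), b=41^1·(≡38) mod 41; (18|41)=+1, (38|41)=-1; (−1)^{0·1·20}·(+1)^1·(-1)^0 = +1.
v=19: a=19^1·(≡16), b=19^1·(≡16) mod 19; (16|19)=+1, (16|19)=+1; (−1)^{1·1·9}·(+1)^1·(+1)^1 = -1.
v=37: a=37^1·(≡20), b=37^3·(≡36) mod 37; (20|37)=-1, (36|37)=+1; (−1)^{1·3·18}·(-1)^3·(+1)^1 = -1.
v=2: v_2(a)=0, v_2(b)=9; units ≡ 5, 7 (mod 8); ε·ε+αω+βω = 0·1+0·0+9·1 ≡ 1  ⇒  (a,b)_2 = -1.
(2109, 69694014 / ℚ) ramifies at {2, 3, 19, 37}: a division algebra.

[2, 3, 19, 37]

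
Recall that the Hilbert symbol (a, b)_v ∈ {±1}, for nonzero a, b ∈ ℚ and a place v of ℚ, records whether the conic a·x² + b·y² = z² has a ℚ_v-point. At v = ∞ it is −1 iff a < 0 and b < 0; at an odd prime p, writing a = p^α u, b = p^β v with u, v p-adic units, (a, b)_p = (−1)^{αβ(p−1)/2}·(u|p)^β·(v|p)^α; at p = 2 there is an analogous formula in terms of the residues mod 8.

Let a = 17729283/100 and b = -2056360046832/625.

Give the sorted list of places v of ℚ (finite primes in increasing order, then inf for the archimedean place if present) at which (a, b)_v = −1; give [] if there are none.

[3, 17]

Mod squares: a ≡ 3, b ≡ -663. Check v ∈ {∞, 2, 3, 5, 7, 11, 13, 17}.
v=2: v_2(a)=-2, v_2(b)=4; units ≡ 3, 1 (mod 8); ε·ε+αω+βω = 1·0+-2·0+4·1 ≡ 0  ⇒  (a,b)_2 = +1.
v=5: a=5^-2·(≡2), b=5^-4·(≡3) mod 5; (2|5)=-1, (3|5)=-1; (−1)^{-2·-4·2}·(-1)^-4·(-1)^-2 = +1.
v=17: a=17^2·(≡3), b=17^3·(≡10) mod 17; (3|17)=-1, (10|17)=-1; (−1)^{2·3·8}·(-1)^3·(-1)^2 = -1.
v=∞: 3 > 0 and -663 < 0  ⇒  (a,b)_∞ = +1.
v=13: a=13^2·(≡4), b=13^3·(≡10) mod 13; (4|13)=+1, (10|13)=+1; (−1)^{2·3·6}·(+1)^3·(+1)^2 = +1.
v=7: a=7^0·(≡6), b=7^2·(≡2) mod 7; (6|7)=-1, (2|7)=+1; (−1)^{0·2·3}·(-1)^2·(+1)^0 = +1.
v=11: a=11^2·(≡3), b=11^0·(≡7) mod 11; (3|11)=+1, (7|11)=-1; (−1)^{2·0·5}·(+1)^0·(-1)^2 = +1.
v=3: a=3^1·(≡1), b=3^5·(≡1) mod 3; (1|3)=+1, (1|3)=+1; (−1)^{1·5·1}·(+1)^5·(+1)^1 = -1.
(3, -663 / ℚ) ramifies at {3, 17}: a division algebra.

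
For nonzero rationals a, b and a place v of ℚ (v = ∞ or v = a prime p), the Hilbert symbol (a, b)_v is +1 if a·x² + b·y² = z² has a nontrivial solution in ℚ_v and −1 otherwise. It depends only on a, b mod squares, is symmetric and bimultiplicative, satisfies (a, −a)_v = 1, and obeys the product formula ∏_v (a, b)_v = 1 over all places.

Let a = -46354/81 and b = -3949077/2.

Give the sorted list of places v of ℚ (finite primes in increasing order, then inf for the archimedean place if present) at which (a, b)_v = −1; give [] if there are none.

[3, 11, 23, inf]

(a, b) ≡ (-946, -65274) mod (ℚ^×)²; places V = {2, 3, 7, 11, 23, 43, ∞}.
(a,b)_43: α=1, u≡35; β=1, v≡26 (mod 43); (35|43)=+1, (26|43)=-1; sign (−1)^1·+1^1·-1^1 = +1.
(a,b)_2: α=1, β=-1; u≡7, v≡3 (mod 8); ε(u)ε(v)=1·1, αω(v)=1·1, βω(u)=-1·0; sum ≡ 0  ⇒  +1.
(a,b)_3: α=-4, u≡2; β=1, v≡1 (mod 3); (2|3)=-1, (1|3)=+1; sign (−1)^0·-1^1·+1^-4 = -1.
(a,b)_11: α=1, u≡8; β=3, v≡7 (mod 11); (8|11)=-1, (7|11)=-1; sign (−1)^1·-1^3·-1^1 = -1.
(a,b)_∞: sgn(-946)=−, sgn(-65274)=−, so -1.
(a,b)_7: α=2, u≡5; β=0, v≡4 (mod 7); (5|7)=-1, (4|7)=+1; sign (−1)^0·-1^0·+1^2 = +1.
(a,b)_23: α=0, u≡5; β=1, v≡21 (mod 23); (5|23)=-1, (21|23)=-1; sign (−1)^0·-1^1·-1^0 = -1.
(-946, -65274 / ℚ) ramifies at {3, 11, 23, ∞}: a division algebra.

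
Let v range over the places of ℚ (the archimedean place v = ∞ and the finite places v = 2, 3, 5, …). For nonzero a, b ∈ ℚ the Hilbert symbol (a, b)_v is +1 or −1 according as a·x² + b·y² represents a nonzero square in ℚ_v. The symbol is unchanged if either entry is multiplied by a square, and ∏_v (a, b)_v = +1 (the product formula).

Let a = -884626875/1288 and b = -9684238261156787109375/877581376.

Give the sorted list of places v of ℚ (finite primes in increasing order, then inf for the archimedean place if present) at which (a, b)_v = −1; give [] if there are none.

[23, inf]

Mod squares: a ≡ -60214, b ≡ -55. Check v ∈ {∞, 2, 3, 5, 7, 11, 17, 23, 29}.
v=7: a=7^-1·(≡4), b=7^-2·(≡4) mod 7; (4|7)=+1, (4|7)=+1; (−1)^{-1·-2·3}·(+1)^-2·(+1)^-1 = +1.
v=3: a=3^2·(≡2), b=3^6·(≡2) mod 3; (2|3)=-1, (2|3)=-1; (−1)^{2·6·1}·(-1)^6·(-1)^2 = +1.
v=23: a=23^-1·(≡16), b=23^-4·(≡20) mod 23; (16|23)=+1, (20|23)=-1; (−1)^{-1·-4·11}·(+1)^-4·(-1)^-1 = -1.
v=5: a=5^4·(≡4), b=5^11·(≡4) mod 5; (4|5)=+1, (4|5)=+1; (−1)^{4·11·2}·(+1)^11·(+1)^4 = +1.
v=17: a=17^1·(≡7), b=17^2·(≡16) mod 17; (7|17)=-1, (16|17)=+1; (−1)^{1·2·8}·(-1)^2·(+1)^1 = +1.
v=∞: -60214 < 0 and -55 < 0  ⇒  (a,b)_∞ = -1.
v=2: v_2(a)=-3, v_2(b)=-6; units ≡ 5, 1 (mod 8); ε·ε+αω+βω = 0·0+-3·0+-6·1 ≡ 0  ⇒  (a,b)_2 = +1.
v=29: a=29^2·(≡18), b=29^4·(≡14) mod 29; (18|29)=-1, (14|29)=-1; (−1)^{2·4·14}·(-1)^4·(-1)^2 = +1.
v=11: a=11^1·(≡1), b=11^3·(≡8) mod 11; (1|11)=+1, (8|11)=-1; (−1)^{1·3·5}·(+1)^3·(-1)^1 = +1.
(-60214, -55 / ℚ) ramifies at {23, ∞}: a division algebra.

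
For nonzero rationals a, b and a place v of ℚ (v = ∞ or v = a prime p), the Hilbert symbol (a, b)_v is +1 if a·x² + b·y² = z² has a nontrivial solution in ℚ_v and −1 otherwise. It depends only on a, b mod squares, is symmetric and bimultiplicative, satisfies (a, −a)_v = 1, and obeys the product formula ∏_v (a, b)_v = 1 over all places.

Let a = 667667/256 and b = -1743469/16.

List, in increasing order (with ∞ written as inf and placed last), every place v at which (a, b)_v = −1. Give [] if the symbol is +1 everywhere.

Mod squares: a ≡ 667667, b ≡ -35581. Check v ∈ {∞, 2, 7, 11, 13, 17, 23, 29}.
v=7: a=7^1·(≡5), b=7^3·(≡3) mod 7; (5|7)=-1, (3|7)=-1; (−1)^{1·3·3}·(-1)^3·(-1)^1 = -1.
v=13: a=13^1·(≡1), b=13^1·(≡7) mod 13; (1|13)=+1, (7|13)=-1; (−1)^{1·1·6}·(+1)^1·(-1)^1 = -1.
v=29: a=29^1·(≡18), b=29^0·(≡17) mod 29; (18|29)=-1, (17|29)=-1; (−1)^{1·0·14}·(-1)^0·(-1)^1 = -1.
v=23: a=23^1·(≡1), b=23^1·(≡19) mod 23; (1|23)=+1, (19|23)=-1; (−1)^{1·1·11}·(+1)^1·(-1)^1 = +1.
v=17: a=17^0·(≡9), b=17^1·(≡13) mod 17; (9|17)=+1, (13|17)=+1; (−1)^{0·1·8}·(+1)^1·(+1)^0 = +1.
v=∞: 667667 > 0 and -35581 < 0  ⇒  (a,b)_∞ = +1.
v=2: v_2(a)=-8, v_2(b)=-4; units ≡ 3, 3 (mod 8); ε·ε+αω+βω = 1·1+-8·1+-4·1 ≡ 1  ⇒  (a,b)_2 = -1.
v=11: a=11^1·(≡7), b=11^0·(≡4) mod 11; (7|11)=-1, (4|11)=+1; (−1)^{1·0·5}·(-1)^0·(+1)^1 = +1.
Ram(667667, -35581) = {2, 7, 13, 29}; no ℚ_2-point on the conic.

[2, 7, 13, 29]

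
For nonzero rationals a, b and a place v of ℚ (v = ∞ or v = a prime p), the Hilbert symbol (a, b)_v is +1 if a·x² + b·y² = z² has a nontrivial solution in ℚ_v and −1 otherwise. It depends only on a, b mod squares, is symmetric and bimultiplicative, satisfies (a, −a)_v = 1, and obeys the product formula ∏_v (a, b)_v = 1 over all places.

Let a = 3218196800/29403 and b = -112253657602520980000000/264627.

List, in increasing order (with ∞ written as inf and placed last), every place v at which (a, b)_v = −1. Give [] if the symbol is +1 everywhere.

(a, b) ≡ (6279, -2415) mod (ℚ^×)²; places V = {2, 3, 5, 7, 11, 13, 23, 31, ∞}.
(a,b)_5: α=2, u≡4; β=7, v≡3 (mod 5); (4|5)=+1, (3|5)=-1; sign (−1)^0·+1^7·-1^2 = +1.
(a,b)_∞: sgn(6279)=+, sgn(-2415)=−, so +1.
(a,b)_13: α=1, u≡6; β=4, v≡12 (mod 13); (6|13)=-1, (12|13)=+1; sign (−1)^0·-1^4·+1^1 = +1.
(a,b)_7: α=1, u≡4; β=5, v≡5 (mod 7); (4|7)=+1, (5|7)=-1; sign (−1)^1·+1^5·-1^1 = +1.
(a,b)_23: α=1, u≡20; β=3, v≡5 (mod 23); (20|23)=-1, (5|23)=-1; sign (−1)^1·-1^3·-1^1 = -1.
(a,b)_2: α=6, β=8; u≡7, v≡1 (mod 8); ε(u)ε(v)=1·0, αω(v)=6·0, βω(u)=8·0; sum ≡ 0  ⇒  +1.
(a,b)_3: α=-5, u≡2; β=-7, v≡2 (mod 3); (2|3)=-1, (2|3)=-1; sign (−1)^1·-1^-7·-1^-5 = -1.
(a,b)_11: α=-2, u≡5; β=-2, v≡9 (mod 11); (5|11)=+1, (9|11)=+1; sign (−1)^0·+1^-2·+1^-2 = +1.
(a,b)_31: α=2, u≡12; β=2, v≡12 (mod 31); (12|31)=-1, (12|31)=-1; sign (−1)^0·-1^2·-1^2 = +1.
Ram(6279, -2415) = {3, 23}; no ℚ_3-point on the conic.

[3, 23]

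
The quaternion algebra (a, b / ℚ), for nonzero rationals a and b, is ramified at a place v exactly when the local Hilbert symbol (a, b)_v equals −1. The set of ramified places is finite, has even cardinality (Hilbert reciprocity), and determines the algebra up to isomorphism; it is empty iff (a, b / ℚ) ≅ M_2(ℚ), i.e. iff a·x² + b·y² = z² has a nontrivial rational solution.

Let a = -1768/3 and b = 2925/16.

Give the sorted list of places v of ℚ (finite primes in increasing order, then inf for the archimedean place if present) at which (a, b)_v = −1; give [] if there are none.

(a, b) ≡ (-1326, 13) mod (ℚ^×)²; places V = {2, 3, 5, 13, 17, ∞}.
(a,b)_17: α=1, u≡5; β=0, v≡16 (mod 17); (5|17)=-1, (16|17)=+1; sign (−1)^0·-1^0·+1^1 = +1.
(a,b)_2: α=3, β=-4; u≡1, v≡5 (mod 8); ε(u)ε(v)=0·0, αω(v)=3·1, βω(u)=-4·0; sum ≡ 1  ⇒  -1.
(a,b)_13: α=1, u≡11; β=1, v≡10 (mod 13); (11|13)=-1, (10|13)=+1; sign (−1)^0·-1^1·+1^1 = -1.
(a,b)_3: α=-1, u≡2; β=2, v≡1 (mod 3); (2|3)=-1, (1|3)=+1; sign (−1)^0·-1^2·+1^-1 = +1.
(a,b)_5: α=0, u≡4; β=2, v≡2 (mod 5); (4|5)=+1, (2|5)=-1; sign (−1)^0·+1^2·-1^0 = +1.
(a,b)_∞: sgn(-1326)=−, sgn(13)=+, so +1.
Ram(-1326, 13) = {2, 13}; no ℚ_2-point on the conic.

[2, 13]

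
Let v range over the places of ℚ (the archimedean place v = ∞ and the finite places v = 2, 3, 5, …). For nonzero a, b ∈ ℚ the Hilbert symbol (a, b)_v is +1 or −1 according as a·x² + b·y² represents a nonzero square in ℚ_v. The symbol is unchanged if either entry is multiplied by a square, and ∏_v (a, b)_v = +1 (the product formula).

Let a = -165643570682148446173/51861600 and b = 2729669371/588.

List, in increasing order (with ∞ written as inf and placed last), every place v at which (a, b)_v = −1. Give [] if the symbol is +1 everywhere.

[3, 11, 13, 23]

Mod squares: a ≡ -78, b ≡ 187473. Check v ∈ {∞, 2, 3, 5, 7, 11, 13, 17, 19, 23}.
v=5: a=5^-2·(≡3), b=5^0·(≡2) mod 5; (3|5)=-1, (2|5)=-1; (−1)^{-2·0·2}·(-1)^0·(-1)^-2 = +1.
v=19: a=19^6·(≡17), b=19^3·(≡5) mod 19; (17|19)=+1, (5|19)=+1; (−1)^{6·3·9}·(+1)^3·(+1)^6 = +1.
v=23: a=23^2·(≡10), b=23^1·(≡8) mod 23; (10|23)=-1, (8|23)=+1; (−1)^{2·1·11}·(-1)^1·(+1)^2 = -1.
v=13: a=13^1·(≡7), b=13^1·(≡12) mod 13; (7|13)=-1, (12|13)=+1; (−1)^{1·1·6}·(-1)^1·(+1)^1 = -1.
v=2: v_2(a)=-5, v_2(b)=-2; units ≡ 1, 1 (mod 8); ε·ε+αω+βω = 0·0+-5·0+-2·0 ≡ 0  ⇒  (a,b)_2 = +1.
v=∞: -78 < 0 and 187473 > 0  ⇒  (a,b)_∞ = +1.
v=7: a=7^-4·(≡3), b=7^-2·(≡6) mod 7; (3|7)=-1, (6|7)=-1; (−1)^{-4·-2·3}·(-1)^-2·(-1)^-4 = +1.
v=17: a=17^2·(≡14), b=17^0·(≡6) mod 17; (14|17)=-1, (6|17)=-1; (−1)^{2·0·8}·(-1)^0·(-1)^2 = +1.
v=11: a=11^6·(≡7), b=11^3·(≡9) mod 11; (7|11)=-1, (9|11)=+1; (−1)^{6·3·5}·(-1)^3·(+1)^6 = -1.
v=3: a=3^-3·(≡1), b=3^-1·(≡1) mod 3; (1|3)=+1, (1|3)=+1; (−1)^{-3·-1·1}·(+1)^-1·(+1)^-3 = -1.
Ram(-78, 187473) = {3, 11, 13, 23}; no ℚ_3-point on the conic.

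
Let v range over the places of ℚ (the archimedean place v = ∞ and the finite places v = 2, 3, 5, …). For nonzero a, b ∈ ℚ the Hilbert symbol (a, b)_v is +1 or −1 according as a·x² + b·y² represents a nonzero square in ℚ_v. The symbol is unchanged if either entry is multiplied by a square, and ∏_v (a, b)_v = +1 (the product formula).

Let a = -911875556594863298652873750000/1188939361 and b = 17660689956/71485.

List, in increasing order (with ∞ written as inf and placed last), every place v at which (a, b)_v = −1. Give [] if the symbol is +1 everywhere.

Mod squares: a ≡ -18491655, b ≡ 102765. Check v ∈ {∞, 2, 3, 5, 7, 13, 17, 19, 23, 29, 31, 41}.
v=7: a=7^9·(≡2), b=7^4·(≡5) mod 7; (2|7)=+1, (5|7)=-1; (−1)^{9·4·3}·(+1)^4·(-1)^9 = -1.
v=19: a=19^1·(≡7), b=19^0·(≡10) mod 19; (7|19)=+1, (10|19)=-1; (−1)^{1·0·9}·(+1)^0·(-1)^1 = -1.
v=23: a=23^1·(≡3), b=23^0·(≡1) mod 23; (3|23)=+1, (1|23)=+1; (−1)^{1·0·11}·(+1)^0·(+1)^1 = +1.
v=5: a=5^7·(≡1), b=5^-1·(≡3) mod 5; (1|5)=+1, (3|5)=-1; (−1)^{7·-1·2}·(+1)^-1·(-1)^7 = -1.
v=∞: -18491655 < 0 and 102765 > 0  ⇒  (a,b)_∞ = +1.
v=2: v_2(a)=4, v_2(b)=2; units ≡ 1, 5 (mod 8); ε·ε+αω+βω = 0·0+4·1+2·0 ≡ 0  ⇒  (a,b)_2 = +1.
v=3: a=3^7·(≡2), b=3^3·(≡1) mod 3; (2|3)=-1, (1|3)=+1; (−1)^{7·3·1}·(-1)^3·(+1)^7 = +1.
v=31: a=31^3·(≡10), b=31^1·(≡3) mod 31; (10|31)=+1, (3|31)=-1; (−1)^{3·1·15}·(+1)^1·(-1)^3 = +1.
v=29: a=29^-4·(≡19), b=29^-2·(≡17) mod 29; (19|29)=-1, (17|29)=-1; (−1)^{-4·-2·14}·(-1)^-2·(-1)^-4 = +1.
v=13: a=13^3·(≡1), b=13^3·(≡1) mod 13; (1|13)=+1, (1|13)=+1; (−1)^{3·3·6}·(+1)^3·(+1)^3 = +1.
v=41: a=41^-2·(≡20), b=41^0·(≡14) mod 41; (20|41)=+1, (14|41)=-1; (−1)^{-2·0·20}·(+1)^0·(-1)^-2 = +1.
v=17: a=17^2·(≡11), b=17^-1·(≡3) mod 17; (11|17)=-1, (3|17)=-1; (−1)^{2·-1·8}·(-1)^-1·(-1)^2 = -1.
|Ram(-18491655, 102765)| = 4, even; anisotropic at {5, 7, 17, 19}.

[5, 7, 17, 19]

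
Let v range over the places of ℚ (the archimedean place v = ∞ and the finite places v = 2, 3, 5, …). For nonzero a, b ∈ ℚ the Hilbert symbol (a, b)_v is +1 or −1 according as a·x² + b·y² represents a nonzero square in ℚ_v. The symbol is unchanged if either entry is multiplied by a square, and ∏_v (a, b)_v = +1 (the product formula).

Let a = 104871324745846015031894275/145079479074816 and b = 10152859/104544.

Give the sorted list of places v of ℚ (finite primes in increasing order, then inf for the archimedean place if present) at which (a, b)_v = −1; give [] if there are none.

Mod squares: a ≡ 189666246, b ≡ 114. Check v ∈ {∞, 2, 3, 5, 7, 11, 13, 17, 19, 31, 41, 43}.
v=7: a=7^3·(≡6), b=7^0·(≡4) mod 7; (6|7)=-1, (4|7)=+1; (−1)^{3·0·3}·(-1)^0·(+1)^3 = +1.
v=31: a=31^1·(≡6), b=31^0·(≡17) mod 31; (6|31)=-1, (17|31)=-1; (−1)^{1·0·15}·(-1)^0·(-1)^1 = -1.
v=17: a=17^7·(≡14), b=17^2·(≡7) mod 17; (14|17)=-1, (7|17)=-1; (−1)^{7·2·8}·(-1)^2·(-1)^7 = -1.
v=41: a=41^1·(≡38), b=41^0·(≡2) mod 41; (38|41)=-1, (2|41)=+1; (−1)^{1·0·20}·(-1)^0·(+1)^1 = +1.
v=∞: 189666246 > 0 and 114 > 0  ⇒  (a,b)_∞ = +1.
v=2: v_2(a)=-15, v_2(b)=-5; units ≡ 3, 1 (mod 8); ε·ε+αω+βω = 1·0+-15·0+-5·1 ≡ 1  ⇒  (a,b)_2 = -1.
v=11: a=11^-3·(≡2), b=11^-2·(≡4) mod 11; (2|11)=-1, (4|11)=+1; (−1)^{-3·-2·5}·(-1)^-2·(+1)^-3 = +1.
v=13: a=13^-2·(≡4), b=13^0·(≡12) mod 13; (4|13)=+1, (12|13)=+1; (−1)^{-2·0·6}·(+1)^0·(+1)^-2 = +1.
v=5: a=5^2·(≡1), b=5^0·(≡1) mod 5; (1|5)=+1, (1|5)=+1; (−1)^{2·0·2}·(+1)^0·(+1)^2 = +1.
v=19: a=19^3·(≡5), b=19^1·(≡4) mod 19; (5|19)=+1, (4|19)=+1; (−1)^{3·1·9}·(+1)^1·(+1)^3 = -1.
v=43: a=43^4·(≡31), b=43^2·(≡34) mod 43; (31|43)=+1, (34|43)=-1; (−1)^{4·2·21}·(+1)^2·(-1)^4 = +1.
v=3: a=3^-9·(≡1), b=3^-3·(≡2) mod 3; (1|3)=+1, (2|3)=-1; (−1)^{-9·-3·1}·(+1)^-3·(-1)^-9 = +1.
Ram(189666246, 114) = {2, 17, 19, 31}; no ℚ_2-point on the conic.

[2, 17, 19, 31]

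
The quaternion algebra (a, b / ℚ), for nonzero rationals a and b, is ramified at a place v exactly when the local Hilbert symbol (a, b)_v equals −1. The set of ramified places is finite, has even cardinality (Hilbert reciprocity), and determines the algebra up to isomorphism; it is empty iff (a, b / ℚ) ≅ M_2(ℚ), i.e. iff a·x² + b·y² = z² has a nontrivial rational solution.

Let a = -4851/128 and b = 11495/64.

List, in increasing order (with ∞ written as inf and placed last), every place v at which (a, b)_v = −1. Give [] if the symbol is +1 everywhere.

[5, 11]

Mod squares: a ≡ -22, b ≡ 95. Check v ∈ {∞, 2, 3, 5, 7, 11, 19}.
v=11: a=11^1·(≡3), b=11^2·(≡2) mod 11; (3|11)=+1, (2|11)=-1; (−1)^{1·2·5}·(+1)^2·(-1)^1 = -1.
v=3: a=3^2·(≡2), b=3^0·(≡2) mod 3; (2|3)=-1, (2|3)=-1; (−1)^{2·0·1}·(-1)^0·(-1)^2 = +1.
v=2: v_2(a)=-7, v_2(b)=-6; units ≡ 5, 7 (mod 8); ε·ε+αω+βω = 0·1+-7·0+-6·1 ≡ 0  ⇒  (a,b)_2 = +1.
v=7: a=7^2·(≡3), b=7^0·(≡1) mod 7; (3|7)=-1, (1|7)=+1; (−1)^{2·0·3}·(-1)^0·(+1)^2 = +1.
v=∞: -22 < 0 and 95 > 0  ⇒  (a,b)_∞ = +1.
v=19: a=19^0·(≡5), b=19^1·(≡5) mod 19; (5|19)=+1, (5|19)=+1; (−1)^{0·1·9}·(+1)^1·(+1)^0 = +1.
v=5: a=5^0·(≡3), b=5^1·(≡1) mod 5; (3|5)=-1, (1|5)=+1; (−1)^{0·1·2}·(-1)^1·(+1)^0 = -1.
Ram(-22, 95) = {5, 11}; no ℚ_5-point on the conic.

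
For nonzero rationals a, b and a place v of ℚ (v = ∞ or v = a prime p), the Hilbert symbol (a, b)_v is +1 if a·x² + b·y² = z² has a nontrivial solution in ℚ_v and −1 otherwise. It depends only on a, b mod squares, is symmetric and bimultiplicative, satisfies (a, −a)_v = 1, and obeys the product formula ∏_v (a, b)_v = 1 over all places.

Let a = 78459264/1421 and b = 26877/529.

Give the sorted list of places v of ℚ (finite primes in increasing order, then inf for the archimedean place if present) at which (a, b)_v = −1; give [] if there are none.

[2, 13]

(a, b) ≡ (23374, 93) mod (ℚ^×)²; places V = {2, 3, 7, 13, 17, 23, 29, 31, ∞}.
(a,b)_∞: sgn(23374)=+, sgn(93)=+, so +1.
(a,b)_7: α=-2, u≡2; β=0, v≡1 (mod 7); (2|7)=+1, (1|7)=+1; sign (−1)^0·+1^0·+1^-2 = +1.
(a,b)_23: α=0, u≡3; β=-2, v≡13 (mod 23); (3|23)=+1, (13|23)=+1; sign (−1)^0·+1^-2·+1^0 = +1.
(a,b)_29: α=-1, u≡23; β=0, v≡24 (mod 29); (23|29)=+1, (24|29)=+1; sign (−1)^0·+1^0·+1^-1 = +1.
(a,b)_31: α=1, u≡4; β=1, v≡15 (mod 31); (4|31)=+1, (15|31)=-1; sign (−1)^1·+1^1·-1^1 = +1.
(a,b)_17: α=0, u≡15; β=2, v≡4 (mod 17); (15|17)=+1, (4|17)=+1; sign (−1)^0·+1^2·+1^0 = +1.
(a,b)_2: α=7, β=0; u≡7, v≡5 (mod 8); ε(u)ε(v)=1·0, αω(v)=7·1, βω(u)=0·0; sum ≡ 1  ⇒  -1.
(a,b)_3: α=2, u≡1; β=1, v≡1 (mod 3); (1|3)=+1, (1|3)=+1; sign (−1)^0·+1^1·+1^2 = +1.
(a,b)_13: α=3, u≡10; β=0, v≡5 (mod 13); (10|13)=+1, (5|13)=-1; sign (−1)^0·+1^0·-1^3 = -1.
|Ram(23374, 93)| = 2, even; anisotropic at {2, 13}.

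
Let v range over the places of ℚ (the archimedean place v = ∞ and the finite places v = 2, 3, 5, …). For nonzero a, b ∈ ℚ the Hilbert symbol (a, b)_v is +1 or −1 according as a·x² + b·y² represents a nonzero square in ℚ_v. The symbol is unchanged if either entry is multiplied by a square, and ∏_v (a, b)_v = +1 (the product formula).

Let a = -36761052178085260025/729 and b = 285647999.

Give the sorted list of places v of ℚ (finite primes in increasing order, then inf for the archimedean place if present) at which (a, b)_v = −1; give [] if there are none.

Mod squares: a ≡ -329, b ≡ 2639. Check v ∈ {∞, 2, 3, 5, 7, 11, 13, 29, 47}.
v=29: a=29^2·(≡12), b=29^1·(≡23) mod 29; (12|29)=-1, (23|29)=+1; (−1)^{2·1·14}·(-1)^1·(+1)^2 = -1.
v=11: a=11^2·(≡5), b=11^0·(≡10) mod 11; (5|11)=+1, (10|11)=-1; (−1)^{2·0·5}·(+1)^0·(-1)^2 = +1.
v=5: a=5^2·(≡1), b=5^0·(≡4) mod 5; (1|5)=+1, (4|5)=+1; (−1)^{2·0·2}·(+1)^0·(+1)^2 = +1.
v=13: a=13^2·(≡1), b=13^1·(≡11) mod 13; (1|13)=+1, (11|13)=-1; (−1)^{2·1·6}·(+1)^1·(-1)^2 = +1.
v=47: a=47^3·(≡23), b=47^2·(≡14) mod 47; (23|47)=-1, (14|47)=+1; (−1)^{3·2·23}·(-1)^2·(+1)^3 = +1.
v=3: a=3^-6·(≡1), b=3^0·(≡2) mod 3; (1|3)=+1, (2|3)=-1; (−1)^{-6·0·1}·(+1)^0·(-1)^-6 = +1.
v=7: a=7^7·(≡1), b=7^3·(≡3) mod 7; (1|7)=+1, (3|7)=-1; (−1)^{7·3·3}·(+1)^3·(-1)^7 = +1.
v=2: v_2(a)=0, v_2(b)=0; units ≡ 7, 7 (mod 8); ε·ε+αω+βω = 1·1+0·0+0·0 ≡ 1  ⇒  (a,b)_2 = -1.
v=∞: -329 < 0 and 2639 > 0  ⇒  (a,b)_∞ = +1.
(-329, 2639 / ℚ) ramifies at {2, 29}: a division algebra.

[2, 29]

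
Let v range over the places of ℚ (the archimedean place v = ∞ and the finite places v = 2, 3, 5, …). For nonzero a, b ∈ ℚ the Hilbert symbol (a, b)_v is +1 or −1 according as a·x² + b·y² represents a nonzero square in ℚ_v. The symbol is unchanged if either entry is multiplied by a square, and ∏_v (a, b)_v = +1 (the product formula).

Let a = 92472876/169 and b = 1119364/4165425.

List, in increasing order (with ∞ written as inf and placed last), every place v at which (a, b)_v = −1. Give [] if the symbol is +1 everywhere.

(a, b) ≡ (2568691, 17) mod (ℚ^×)²; places V = {2, 3, 5, 11, 13, 17, 23, 31, 41, 43, 47, ∞}.
(a,b)_17: α=0, u≡1; β=-1, v≡4 (mod 17); (1|17)=+1, (4|17)=+1; sign (−1)^0·+1^-1·+1^0 = +1.
(a,b)_31: α=1, u≡17; β=0, v≡21 (mod 31); (17|31)=-1, (21|31)=-1; sign (−1)^0·-1^0·-1^1 = -1.
(a,b)_5: α=0, u≡4; β=-2, v≡2 (mod 5); (4|5)=+1, (2|5)=-1; sign (−1)^0·+1^-2·-1^0 = +1.
(a,b)_11: α=0, u≡3; β=-2, v≡8 (mod 11); (3|11)=+1, (8|11)=-1; sign (−1)^0·+1^-2·-1^0 = +1.
(a,b)_43: α=1, u≡9; β=0, v≡25 (mod 43); (9|43)=+1, (25|43)=+1; sign (−1)^0·+1^0·+1^1 = +1.
(a,b)_∞: sgn(2568691)=+, sgn(17)=+, so +1.
(a,b)_13: α=-2, u≡2; β=0, v≡3 (mod 13); (2|13)=-1, (3|13)=+1; sign (−1)^0·-1^0·+1^-2 = +1.
(a,b)_41: α=1, u≡38; β=0, v≡24 (mod 41); (38|41)=-1, (24|41)=-1; sign (−1)^0·-1^0·-1^1 = -1.
(a,b)_2: α=2, β=2; u≡3, v≡1 (mod 8); ε(u)ε(v)=1·0, αω(v)=2·0, βω(u)=2·1; sum ≡ 0  ⇒  +1.
(a,b)_3: α=2, u≡1; β=-4, v≡2 (mod 3); (1|3)=+1, (2|3)=-1; sign (−1)^0·+1^-4·-1^2 = +1.
(a,b)_23: α=0, u≡11; β=4, v≡5 (mod 23); (11|23)=-1, (5|23)=-1; sign (−1)^0·-1^4·-1^0 = +1.
(a,b)_47: α=1, u≡30; β=0, v≡4 (mod 47); (30|47)=-1, (4|47)=+1; sign (−1)^0·-1^0·+1^1 = +1.
Ram(2568691, 17) = {31, 41}; no ℚ_31-point on the conic.

[31, 41]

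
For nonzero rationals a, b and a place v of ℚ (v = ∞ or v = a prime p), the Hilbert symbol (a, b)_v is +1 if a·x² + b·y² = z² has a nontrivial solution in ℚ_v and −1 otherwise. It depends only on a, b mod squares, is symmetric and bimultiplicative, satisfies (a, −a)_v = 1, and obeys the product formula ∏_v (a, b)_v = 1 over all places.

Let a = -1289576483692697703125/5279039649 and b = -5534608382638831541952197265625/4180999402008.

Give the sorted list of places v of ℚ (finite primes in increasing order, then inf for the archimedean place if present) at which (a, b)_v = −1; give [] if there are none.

Mod squares: a ≡ -893, b ≡ -222310. Check v ∈ {∞, 2, 3, 5, 7, 11, 13, 19, 23, 41, 43, 47}.
v=47: a=47^1·(≡4), b=47^1·(≡24) mod 47; (4|47)=+1, (24|47)=+1; (−1)^{1·1·23}·(+1)^1·(+1)^1 = -1.
v=5: a=5^6·(≡3), b=5^11·(≡3) mod 5; (3|5)=-1, (3|5)=-1; (−1)^{6·11·2}·(-1)^11·(-1)^6 = -1.
v=23: a=23^-2·(≡13), b=23^-2·(≡3) mod 23; (13|23)=+1, (3|23)=+1; (−1)^{-2·-2·11}·(+1)^-2·(+1)^-2 = +1.
v=41: a=41^4·(≡2), b=41^6·(≡40) mod 41; (2|41)=+1, (40|41)=+1; (−1)^{4·6·20}·(+1)^6·(+1)^4 = +1.
v=11: a=11^0·(≡1), b=11^-1·(≡10) mod 11; (1|11)=+1, (10|11)=-1; (−1)^{0·-1·5}·(+1)^-1·(-1)^0 = +1.
v=3: a=3^-10·(≡1), b=3^-12·(≡2) mod 3; (1|3)=+1, (2|3)=-1; (−1)^{-10·-12·1}·(+1)^-12·(-1)^-10 = +1.
v=19: a=19^3·(≡15), b=19^4·(≡4) mod 19; (15|19)=-1, (4|19)=+1; (−1)^{3·4·9}·(-1)^4·(+1)^3 = +1.
v=7: a=7^2·(≡6), b=7^2·(≡6) mod 7; (6|7)=-1, (6|7)=-1; (−1)^{2·2·3}·(-1)^2·(-1)^2 = +1.
v=13: a=13^-2·(≡1), b=13^-2·(≡1) mod 13; (1|13)=+1, (1|13)=+1; (−1)^{-2·-2·6}·(+1)^-2·(+1)^-2 = +1.
v=∞: -893 < 0 and -222310 < 0  ⇒  (a,b)_∞ = -1.
v=43: a=43^2·(≡35), b=43^3·(≡19) mod 43; (35|43)=+1, (19|43)=-1; (−1)^{2·3·21}·(+1)^3·(-1)^2 = +1.
v=2: v_2(a)=0, v_2(b)=-3; units ≡ 3, 5 (mod 8); ε·ε+αω+βω = 1·0+0·1+-3·1 ≡ 1  ⇒  (a,b)_2 = -1.
(-893, -222310 / ℚ) ramifies at {2, 5, 47, ∞}: a division algebra.

[2, 5, 47, inf]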